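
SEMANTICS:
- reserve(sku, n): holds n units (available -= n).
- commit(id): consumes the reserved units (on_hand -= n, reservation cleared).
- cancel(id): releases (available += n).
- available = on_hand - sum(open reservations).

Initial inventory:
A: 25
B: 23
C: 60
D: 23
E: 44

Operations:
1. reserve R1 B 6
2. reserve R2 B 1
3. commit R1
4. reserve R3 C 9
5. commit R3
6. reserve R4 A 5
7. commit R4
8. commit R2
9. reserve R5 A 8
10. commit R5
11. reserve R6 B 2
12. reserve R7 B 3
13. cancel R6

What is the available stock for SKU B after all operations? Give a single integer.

Step 1: reserve R1 B 6 -> on_hand[A=25 B=23 C=60 D=23 E=44] avail[A=25 B=17 C=60 D=23 E=44] open={R1}
Step 2: reserve R2 B 1 -> on_hand[A=25 B=23 C=60 D=23 E=44] avail[A=25 B=16 C=60 D=23 E=44] open={R1,R2}
Step 3: commit R1 -> on_hand[A=25 B=17 C=60 D=23 E=44] avail[A=25 B=16 C=60 D=23 E=44] open={R2}
Step 4: reserve R3 C 9 -> on_hand[A=25 B=17 C=60 D=23 E=44] avail[A=25 B=16 C=51 D=23 E=44] open={R2,R3}
Step 5: commit R3 -> on_hand[A=25 B=17 C=51 D=23 E=44] avail[A=25 B=16 C=51 D=23 E=44] open={R2}
Step 6: reserve R4 A 5 -> on_hand[A=25 B=17 C=51 D=23 E=44] avail[A=20 B=16 C=51 D=23 E=44] open={R2,R4}
Step 7: commit R4 -> on_hand[A=20 B=17 C=51 D=23 E=44] avail[A=20 B=16 C=51 D=23 E=44] open={R2}
Step 8: commit R2 -> on_hand[A=20 B=16 C=51 D=23 E=44] avail[A=20 B=16 C=51 D=23 E=44] open={}
Step 9: reserve R5 A 8 -> on_hand[A=20 B=16 C=51 D=23 E=44] avail[A=12 B=16 C=51 D=23 E=44] open={R5}
Step 10: commit R5 -> on_hand[A=12 B=16 C=51 D=23 E=44] avail[A=12 B=16 C=51 D=23 E=44] open={}
Step 11: reserve R6 B 2 -> on_hand[A=12 B=16 C=51 D=23 E=44] avail[A=12 B=14 C=51 D=23 E=44] open={R6}
Step 12: reserve R7 B 3 -> on_hand[A=12 B=16 C=51 D=23 E=44] avail[A=12 B=11 C=51 D=23 E=44] open={R6,R7}
Step 13: cancel R6 -> on_hand[A=12 B=16 C=51 D=23 E=44] avail[A=12 B=13 C=51 D=23 E=44] open={R7}
Final available[B] = 13

Answer: 13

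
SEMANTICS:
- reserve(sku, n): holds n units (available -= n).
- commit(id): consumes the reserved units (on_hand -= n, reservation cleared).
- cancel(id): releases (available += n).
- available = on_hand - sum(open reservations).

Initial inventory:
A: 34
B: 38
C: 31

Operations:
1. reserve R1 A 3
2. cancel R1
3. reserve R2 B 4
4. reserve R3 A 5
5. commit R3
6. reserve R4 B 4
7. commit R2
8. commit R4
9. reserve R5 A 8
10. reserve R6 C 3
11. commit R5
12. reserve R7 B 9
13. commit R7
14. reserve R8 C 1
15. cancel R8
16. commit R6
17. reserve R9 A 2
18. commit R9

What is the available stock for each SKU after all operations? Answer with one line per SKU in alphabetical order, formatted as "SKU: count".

Answer: A: 19
B: 21
C: 28

Derivation:
Step 1: reserve R1 A 3 -> on_hand[A=34 B=38 C=31] avail[A=31 B=38 C=31] open={R1}
Step 2: cancel R1 -> on_hand[A=34 B=38 C=31] avail[A=34 B=38 C=31] open={}
Step 3: reserve R2 B 4 -> on_hand[A=34 B=38 C=31] avail[A=34 B=34 C=31] open={R2}
Step 4: reserve R3 A 5 -> on_hand[A=34 B=38 C=31] avail[A=29 B=34 C=31] open={R2,R3}
Step 5: commit R3 -> on_hand[A=29 B=38 C=31] avail[A=29 B=34 C=31] open={R2}
Step 6: reserve R4 B 4 -> on_hand[A=29 B=38 C=31] avail[A=29 B=30 C=31] open={R2,R4}
Step 7: commit R2 -> on_hand[A=29 B=34 C=31] avail[A=29 B=30 C=31] open={R4}
Step 8: commit R4 -> on_hand[A=29 B=30 C=31] avail[A=29 B=30 C=31] open={}
Step 9: reserve R5 A 8 -> on_hand[A=29 B=30 C=31] avail[A=21 B=30 C=31] open={R5}
Step 10: reserve R6 C 3 -> on_hand[A=29 B=30 C=31] avail[A=21 B=30 C=28] open={R5,R6}
Step 11: commit R5 -> on_hand[A=21 B=30 C=31] avail[A=21 B=30 C=28] open={R6}
Step 12: reserve R7 B 9 -> on_hand[A=21 B=30 C=31] avail[A=21 B=21 C=28] open={R6,R7}
Step 13: commit R7 -> on_hand[A=21 B=21 C=31] avail[A=21 B=21 C=28] open={R6}
Step 14: reserve R8 C 1 -> on_hand[A=21 B=21 C=31] avail[A=21 B=21 C=27] open={R6,R8}
Step 15: cancel R8 -> on_hand[A=21 B=21 C=31] avail[A=21 B=21 C=28] open={R6}
Step 16: commit R6 -> on_hand[A=21 B=21 C=28] avail[A=21 B=21 C=28] open={}
Step 17: reserve R9 A 2 -> on_hand[A=21 B=21 C=28] avail[A=19 B=21 C=28] open={R9}
Step 18: commit R9 -> on_hand[A=19 B=21 C=28] avail[A=19 B=21 C=28] open={}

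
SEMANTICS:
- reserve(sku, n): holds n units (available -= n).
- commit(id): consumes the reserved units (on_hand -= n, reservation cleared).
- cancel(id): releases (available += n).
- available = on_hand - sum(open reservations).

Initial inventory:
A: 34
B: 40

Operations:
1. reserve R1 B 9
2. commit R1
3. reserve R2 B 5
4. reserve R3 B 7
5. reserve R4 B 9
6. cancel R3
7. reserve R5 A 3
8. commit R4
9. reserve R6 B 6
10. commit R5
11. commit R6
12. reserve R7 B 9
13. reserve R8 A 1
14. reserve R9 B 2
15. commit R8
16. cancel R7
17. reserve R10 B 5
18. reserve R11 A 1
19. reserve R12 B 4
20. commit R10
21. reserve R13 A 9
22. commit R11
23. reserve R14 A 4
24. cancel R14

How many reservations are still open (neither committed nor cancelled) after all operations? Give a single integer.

Answer: 4

Derivation:
Step 1: reserve R1 B 9 -> on_hand[A=34 B=40] avail[A=34 B=31] open={R1}
Step 2: commit R1 -> on_hand[A=34 B=31] avail[A=34 B=31] open={}
Step 3: reserve R2 B 5 -> on_hand[A=34 B=31] avail[A=34 B=26] open={R2}
Step 4: reserve R3 B 7 -> on_hand[A=34 B=31] avail[A=34 B=19] open={R2,R3}
Step 5: reserve R4 B 9 -> on_hand[A=34 B=31] avail[A=34 B=10] open={R2,R3,R4}
Step 6: cancel R3 -> on_hand[A=34 B=31] avail[A=34 B=17] open={R2,R4}
Step 7: reserve R5 A 3 -> on_hand[A=34 B=31] avail[A=31 B=17] open={R2,R4,R5}
Step 8: commit R4 -> on_hand[A=34 B=22] avail[A=31 B=17] open={R2,R5}
Step 9: reserve R6 B 6 -> on_hand[A=34 B=22] avail[A=31 B=11] open={R2,R5,R6}
Step 10: commit R5 -> on_hand[A=31 B=22] avail[A=31 B=11] open={R2,R6}
Step 11: commit R6 -> on_hand[A=31 B=16] avail[A=31 B=11] open={R2}
Step 12: reserve R7 B 9 -> on_hand[A=31 B=16] avail[A=31 B=2] open={R2,R7}
Step 13: reserve R8 A 1 -> on_hand[A=31 B=16] avail[A=30 B=2] open={R2,R7,R8}
Step 14: reserve R9 B 2 -> on_hand[A=31 B=16] avail[A=30 B=0] open={R2,R7,R8,R9}
Step 15: commit R8 -> on_hand[A=30 B=16] avail[A=30 B=0] open={R2,R7,R9}
Step 16: cancel R7 -> on_hand[A=30 B=16] avail[A=30 B=9] open={R2,R9}
Step 17: reserve R10 B 5 -> on_hand[A=30 B=16] avail[A=30 B=4] open={R10,R2,R9}
Step 18: reserve R11 A 1 -> on_hand[A=30 B=16] avail[A=29 B=4] open={R10,R11,R2,R9}
Step 19: reserve R12 B 4 -> on_hand[A=30 B=16] avail[A=29 B=0] open={R10,R11,R12,R2,R9}
Step 20: commit R10 -> on_hand[A=30 B=11] avail[A=29 B=0] open={R11,R12,R2,R9}
Step 21: reserve R13 A 9 -> on_hand[A=30 B=11] avail[A=20 B=0] open={R11,R12,R13,R2,R9}
Step 22: commit R11 -> on_hand[A=29 B=11] avail[A=20 B=0] open={R12,R13,R2,R9}
Step 23: reserve R14 A 4 -> on_hand[A=29 B=11] avail[A=16 B=0] open={R12,R13,R14,R2,R9}
Step 24: cancel R14 -> on_hand[A=29 B=11] avail[A=20 B=0] open={R12,R13,R2,R9}
Open reservations: ['R12', 'R13', 'R2', 'R9'] -> 4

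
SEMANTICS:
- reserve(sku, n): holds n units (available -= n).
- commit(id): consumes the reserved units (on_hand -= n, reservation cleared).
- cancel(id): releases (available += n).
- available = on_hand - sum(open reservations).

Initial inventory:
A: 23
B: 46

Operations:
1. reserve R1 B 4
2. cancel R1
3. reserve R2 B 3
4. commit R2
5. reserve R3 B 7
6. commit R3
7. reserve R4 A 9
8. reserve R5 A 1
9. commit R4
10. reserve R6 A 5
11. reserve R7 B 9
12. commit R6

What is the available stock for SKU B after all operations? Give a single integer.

Step 1: reserve R1 B 4 -> on_hand[A=23 B=46] avail[A=23 B=42] open={R1}
Step 2: cancel R1 -> on_hand[A=23 B=46] avail[A=23 B=46] open={}
Step 3: reserve R2 B 3 -> on_hand[A=23 B=46] avail[A=23 B=43] open={R2}
Step 4: commit R2 -> on_hand[A=23 B=43] avail[A=23 B=43] open={}
Step 5: reserve R3 B 7 -> on_hand[A=23 B=43] avail[A=23 B=36] open={R3}
Step 6: commit R3 -> on_hand[A=23 B=36] avail[A=23 B=36] open={}
Step 7: reserve R4 A 9 -> on_hand[A=23 B=36] avail[A=14 B=36] open={R4}
Step 8: reserve R5 A 1 -> on_hand[A=23 B=36] avail[A=13 B=36] open={R4,R5}
Step 9: commit R4 -> on_hand[A=14 B=36] avail[A=13 B=36] open={R5}
Step 10: reserve R6 A 5 -> on_hand[A=14 B=36] avail[A=8 B=36] open={R5,R6}
Step 11: reserve R7 B 9 -> on_hand[A=14 B=36] avail[A=8 B=27] open={R5,R6,R7}
Step 12: commit R6 -> on_hand[A=9 B=36] avail[A=8 B=27] open={R5,R7}
Final available[B] = 27

Answer: 27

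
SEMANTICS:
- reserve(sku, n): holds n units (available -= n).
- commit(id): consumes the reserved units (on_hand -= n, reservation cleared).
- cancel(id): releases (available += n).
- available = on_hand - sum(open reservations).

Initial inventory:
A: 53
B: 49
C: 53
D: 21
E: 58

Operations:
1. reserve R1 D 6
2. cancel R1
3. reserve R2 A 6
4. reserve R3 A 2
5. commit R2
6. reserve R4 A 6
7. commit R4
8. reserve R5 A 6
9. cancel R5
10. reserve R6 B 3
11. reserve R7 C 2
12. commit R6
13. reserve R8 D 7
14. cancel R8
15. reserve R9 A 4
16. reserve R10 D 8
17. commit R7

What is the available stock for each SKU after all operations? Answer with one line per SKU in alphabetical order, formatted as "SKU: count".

Answer: A: 35
B: 46
C: 51
D: 13
E: 58

Derivation:
Step 1: reserve R1 D 6 -> on_hand[A=53 B=49 C=53 D=21 E=58] avail[A=53 B=49 C=53 D=15 E=58] open={R1}
Step 2: cancel R1 -> on_hand[A=53 B=49 C=53 D=21 E=58] avail[A=53 B=49 C=53 D=21 E=58] open={}
Step 3: reserve R2 A 6 -> on_hand[A=53 B=49 C=53 D=21 E=58] avail[A=47 B=49 C=53 D=21 E=58] open={R2}
Step 4: reserve R3 A 2 -> on_hand[A=53 B=49 C=53 D=21 E=58] avail[A=45 B=49 C=53 D=21 E=58] open={R2,R3}
Step 5: commit R2 -> on_hand[A=47 B=49 C=53 D=21 E=58] avail[A=45 B=49 C=53 D=21 E=58] open={R3}
Step 6: reserve R4 A 6 -> on_hand[A=47 B=49 C=53 D=21 E=58] avail[A=39 B=49 C=53 D=21 E=58] open={R3,R4}
Step 7: commit R4 -> on_hand[A=41 B=49 C=53 D=21 E=58] avail[A=39 B=49 C=53 D=21 E=58] open={R3}
Step 8: reserve R5 A 6 -> on_hand[A=41 B=49 C=53 D=21 E=58] avail[A=33 B=49 C=53 D=21 E=58] open={R3,R5}
Step 9: cancel R5 -> on_hand[A=41 B=49 C=53 D=21 E=58] avail[A=39 B=49 C=53 D=21 E=58] open={R3}
Step 10: reserve R6 B 3 -> on_hand[A=41 B=49 C=53 D=21 E=58] avail[A=39 B=46 C=53 D=21 E=58] open={R3,R6}
Step 11: reserve R7 C 2 -> on_hand[A=41 B=49 C=53 D=21 E=58] avail[A=39 B=46 C=51 D=21 E=58] open={R3,R6,R7}
Step 12: commit R6 -> on_hand[A=41 B=46 C=53 D=21 E=58] avail[A=39 B=46 C=51 D=21 E=58] open={R3,R7}
Step 13: reserve R8 D 7 -> on_hand[A=41 B=46 C=53 D=21 E=58] avail[A=39 B=46 C=51 D=14 E=58] open={R3,R7,R8}
Step 14: cancel R8 -> on_hand[A=41 B=46 C=53 D=21 E=58] avail[A=39 B=46 C=51 D=21 E=58] open={R3,R7}
Step 15: reserve R9 A 4 -> on_hand[A=41 B=46 C=53 D=21 E=58] avail[A=35 B=46 C=51 D=21 E=58] open={R3,R7,R9}
Step 16: reserve R10 D 8 -> on_hand[A=41 B=46 C=53 D=21 E=58] avail[A=35 B=46 C=51 D=13 E=58] open={R10,R3,R7,R9}
Step 17: commit R7 -> on_hand[A=41 B=46 C=51 D=21 E=58] avail[A=35 B=46 C=51 D=13 E=58] open={R10,R3,R9}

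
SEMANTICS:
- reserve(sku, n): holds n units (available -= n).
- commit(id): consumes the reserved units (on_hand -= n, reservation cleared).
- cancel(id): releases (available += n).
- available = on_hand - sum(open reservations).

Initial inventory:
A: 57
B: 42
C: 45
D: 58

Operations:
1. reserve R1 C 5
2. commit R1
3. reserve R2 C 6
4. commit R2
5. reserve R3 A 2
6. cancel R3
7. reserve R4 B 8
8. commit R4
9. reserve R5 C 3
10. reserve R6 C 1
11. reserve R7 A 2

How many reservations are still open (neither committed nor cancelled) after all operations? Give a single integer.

Answer: 3

Derivation:
Step 1: reserve R1 C 5 -> on_hand[A=57 B=42 C=45 D=58] avail[A=57 B=42 C=40 D=58] open={R1}
Step 2: commit R1 -> on_hand[A=57 B=42 C=40 D=58] avail[A=57 B=42 C=40 D=58] open={}
Step 3: reserve R2 C 6 -> on_hand[A=57 B=42 C=40 D=58] avail[A=57 B=42 C=34 D=58] open={R2}
Step 4: commit R2 -> on_hand[A=57 B=42 C=34 D=58] avail[A=57 B=42 C=34 D=58] open={}
Step 5: reserve R3 A 2 -> on_hand[A=57 B=42 C=34 D=58] avail[A=55 B=42 C=34 D=58] open={R3}
Step 6: cancel R3 -> on_hand[A=57 B=42 C=34 D=58] avail[A=57 B=42 C=34 D=58] open={}
Step 7: reserve R4 B 8 -> on_hand[A=57 B=42 C=34 D=58] avail[A=57 B=34 C=34 D=58] open={R4}
Step 8: commit R4 -> on_hand[A=57 B=34 C=34 D=58] avail[A=57 B=34 C=34 D=58] open={}
Step 9: reserve R5 C 3 -> on_hand[A=57 B=34 C=34 D=58] avail[A=57 B=34 C=31 D=58] open={R5}
Step 10: reserve R6 C 1 -> on_hand[A=57 B=34 C=34 D=58] avail[A=57 B=34 C=30 D=58] open={R5,R6}
Step 11: reserve R7 A 2 -> on_hand[A=57 B=34 C=34 D=58] avail[A=55 B=34 C=30 D=58] open={R5,R6,R7}
Open reservations: ['R5', 'R6', 'R7'] -> 3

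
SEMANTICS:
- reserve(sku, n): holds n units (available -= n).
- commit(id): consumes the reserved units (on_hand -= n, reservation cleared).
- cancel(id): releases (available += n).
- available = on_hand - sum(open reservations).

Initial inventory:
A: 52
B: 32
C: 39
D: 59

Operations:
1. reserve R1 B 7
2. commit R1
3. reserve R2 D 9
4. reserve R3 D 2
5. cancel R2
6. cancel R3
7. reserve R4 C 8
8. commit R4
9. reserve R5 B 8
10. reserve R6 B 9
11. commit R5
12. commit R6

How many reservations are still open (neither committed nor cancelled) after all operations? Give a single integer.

Answer: 0

Derivation:
Step 1: reserve R1 B 7 -> on_hand[A=52 B=32 C=39 D=59] avail[A=52 B=25 C=39 D=59] open={R1}
Step 2: commit R1 -> on_hand[A=52 B=25 C=39 D=59] avail[A=52 B=25 C=39 D=59] open={}
Step 3: reserve R2 D 9 -> on_hand[A=52 B=25 C=39 D=59] avail[A=52 B=25 C=39 D=50] open={R2}
Step 4: reserve R3 D 2 -> on_hand[A=52 B=25 C=39 D=59] avail[A=52 B=25 C=39 D=48] open={R2,R3}
Step 5: cancel R2 -> on_hand[A=52 B=25 C=39 D=59] avail[A=52 B=25 C=39 D=57] open={R3}
Step 6: cancel R3 -> on_hand[A=52 B=25 C=39 D=59] avail[A=52 B=25 C=39 D=59] open={}
Step 7: reserve R4 C 8 -> on_hand[A=52 B=25 C=39 D=59] avail[A=52 B=25 C=31 D=59] open={R4}
Step 8: commit R4 -> on_hand[A=52 B=25 C=31 D=59] avail[A=52 B=25 C=31 D=59] open={}
Step 9: reserve R5 B 8 -> on_hand[A=52 B=25 C=31 D=59] avail[A=52 B=17 C=31 D=59] open={R5}
Step 10: reserve R6 B 9 -> on_hand[A=52 B=25 C=31 D=59] avail[A=52 B=8 C=31 D=59] open={R5,R6}
Step 11: commit R5 -> on_hand[A=52 B=17 C=31 D=59] avail[A=52 B=8 C=31 D=59] open={R6}
Step 12: commit R6 -> on_hand[A=52 B=8 C=31 D=59] avail[A=52 B=8 C=31 D=59] open={}
Open reservations: [] -> 0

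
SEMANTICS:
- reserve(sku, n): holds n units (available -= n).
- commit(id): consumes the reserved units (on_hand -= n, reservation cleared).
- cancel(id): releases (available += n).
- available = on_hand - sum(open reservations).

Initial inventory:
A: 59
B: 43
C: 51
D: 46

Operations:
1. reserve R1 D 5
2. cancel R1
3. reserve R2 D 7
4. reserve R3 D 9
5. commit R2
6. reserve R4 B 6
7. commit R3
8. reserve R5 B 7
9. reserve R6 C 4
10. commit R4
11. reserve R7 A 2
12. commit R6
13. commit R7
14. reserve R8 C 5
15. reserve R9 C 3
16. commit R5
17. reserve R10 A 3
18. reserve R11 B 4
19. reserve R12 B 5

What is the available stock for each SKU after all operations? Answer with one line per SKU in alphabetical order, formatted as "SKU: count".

Step 1: reserve R1 D 5 -> on_hand[A=59 B=43 C=51 D=46] avail[A=59 B=43 C=51 D=41] open={R1}
Step 2: cancel R1 -> on_hand[A=59 B=43 C=51 D=46] avail[A=59 B=43 C=51 D=46] open={}
Step 3: reserve R2 D 7 -> on_hand[A=59 B=43 C=51 D=46] avail[A=59 B=43 C=51 D=39] open={R2}
Step 4: reserve R3 D 9 -> on_hand[A=59 B=43 C=51 D=46] avail[A=59 B=43 C=51 D=30] open={R2,R3}
Step 5: commit R2 -> on_hand[A=59 B=43 C=51 D=39] avail[A=59 B=43 C=51 D=30] open={R3}
Step 6: reserve R4 B 6 -> on_hand[A=59 B=43 C=51 D=39] avail[A=59 B=37 C=51 D=30] open={R3,R4}
Step 7: commit R3 -> on_hand[A=59 B=43 C=51 D=30] avail[A=59 B=37 C=51 D=30] open={R4}
Step 8: reserve R5 B 7 -> on_hand[A=59 B=43 C=51 D=30] avail[A=59 B=30 C=51 D=30] open={R4,R5}
Step 9: reserve R6 C 4 -> on_hand[A=59 B=43 C=51 D=30] avail[A=59 B=30 C=47 D=30] open={R4,R5,R6}
Step 10: commit R4 -> on_hand[A=59 B=37 C=51 D=30] avail[A=59 B=30 C=47 D=30] open={R5,R6}
Step 11: reserve R7 A 2 -> on_hand[A=59 B=37 C=51 D=30] avail[A=57 B=30 C=47 D=30] open={R5,R6,R7}
Step 12: commit R6 -> on_hand[A=59 B=37 C=47 D=30] avail[A=57 B=30 C=47 D=30] open={R5,R7}
Step 13: commit R7 -> on_hand[A=57 B=37 C=47 D=30] avail[A=57 B=30 C=47 D=30] open={R5}
Step 14: reserve R8 C 5 -> on_hand[A=57 B=37 C=47 D=30] avail[A=57 B=30 C=42 D=30] open={R5,R8}
Step 15: reserve R9 C 3 -> on_hand[A=57 B=37 C=47 D=30] avail[A=57 B=30 C=39 D=30] open={R5,R8,R9}
Step 16: commit R5 -> on_hand[A=57 B=30 C=47 D=30] avail[A=57 B=30 C=39 D=30] open={R8,R9}
Step 17: reserve R10 A 3 -> on_hand[A=57 B=30 C=47 D=30] avail[A=54 B=30 C=39 D=30] open={R10,R8,R9}
Step 18: reserve R11 B 4 -> on_hand[A=57 B=30 C=47 D=30] avail[A=54 B=26 C=39 D=30] open={R10,R11,R8,R9}
Step 19: reserve R12 B 5 -> on_hand[A=57 B=30 C=47 D=30] avail[A=54 B=21 C=39 D=30] open={R10,R11,R12,R8,R9}

Answer: A: 54
B: 21
C: 39
D: 30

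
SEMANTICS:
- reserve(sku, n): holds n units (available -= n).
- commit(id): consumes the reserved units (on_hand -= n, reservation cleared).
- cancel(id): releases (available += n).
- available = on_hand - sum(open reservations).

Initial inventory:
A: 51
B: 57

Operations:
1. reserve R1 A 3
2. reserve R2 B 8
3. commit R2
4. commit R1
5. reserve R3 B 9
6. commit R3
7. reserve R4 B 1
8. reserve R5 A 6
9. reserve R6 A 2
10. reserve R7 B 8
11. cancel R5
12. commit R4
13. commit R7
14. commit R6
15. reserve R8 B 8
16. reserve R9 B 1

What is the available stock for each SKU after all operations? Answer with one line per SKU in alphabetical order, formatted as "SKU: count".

Answer: A: 46
B: 22

Derivation:
Step 1: reserve R1 A 3 -> on_hand[A=51 B=57] avail[A=48 B=57] open={R1}
Step 2: reserve R2 B 8 -> on_hand[A=51 B=57] avail[A=48 B=49] open={R1,R2}
Step 3: commit R2 -> on_hand[A=51 B=49] avail[A=48 B=49] open={R1}
Step 4: commit R1 -> on_hand[A=48 B=49] avail[A=48 B=49] open={}
Step 5: reserve R3 B 9 -> on_hand[A=48 B=49] avail[A=48 B=40] open={R3}
Step 6: commit R3 -> on_hand[A=48 B=40] avail[A=48 B=40] open={}
Step 7: reserve R4 B 1 -> on_hand[A=48 B=40] avail[A=48 B=39] open={R4}
Step 8: reserve R5 A 6 -> on_hand[A=48 B=40] avail[A=42 B=39] open={R4,R5}
Step 9: reserve R6 A 2 -> on_hand[A=48 B=40] avail[A=40 B=39] open={R4,R5,R6}
Step 10: reserve R7 B 8 -> on_hand[A=48 B=40] avail[A=40 B=31] open={R4,R5,R6,R7}
Step 11: cancel R5 -> on_hand[A=48 B=40] avail[A=46 B=31] open={R4,R6,R7}
Step 12: commit R4 -> on_hand[A=48 B=39] avail[A=46 B=31] open={R6,R7}
Step 13: commit R7 -> on_hand[A=48 B=31] avail[A=46 B=31] open={R6}
Step 14: commit R6 -> on_hand[A=46 B=31] avail[A=46 B=31] open={}
Step 15: reserve R8 B 8 -> on_hand[A=46 B=31] avail[A=46 B=23] open={R8}
Step 16: reserve R9 B 1 -> on_hand[A=46 B=31] avail[A=46 B=22] open={R8,R9}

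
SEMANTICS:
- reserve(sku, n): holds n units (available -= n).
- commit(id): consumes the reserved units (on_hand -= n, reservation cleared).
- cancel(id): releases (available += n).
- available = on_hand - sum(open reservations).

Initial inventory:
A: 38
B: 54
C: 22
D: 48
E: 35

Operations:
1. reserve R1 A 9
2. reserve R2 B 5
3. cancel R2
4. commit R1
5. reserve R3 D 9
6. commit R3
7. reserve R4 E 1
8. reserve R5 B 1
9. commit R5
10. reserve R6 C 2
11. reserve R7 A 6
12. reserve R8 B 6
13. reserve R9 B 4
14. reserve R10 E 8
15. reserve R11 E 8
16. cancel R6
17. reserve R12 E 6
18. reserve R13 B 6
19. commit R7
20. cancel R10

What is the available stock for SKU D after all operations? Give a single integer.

Answer: 39

Derivation:
Step 1: reserve R1 A 9 -> on_hand[A=38 B=54 C=22 D=48 E=35] avail[A=29 B=54 C=22 D=48 E=35] open={R1}
Step 2: reserve R2 B 5 -> on_hand[A=38 B=54 C=22 D=48 E=35] avail[A=29 B=49 C=22 D=48 E=35] open={R1,R2}
Step 3: cancel R2 -> on_hand[A=38 B=54 C=22 D=48 E=35] avail[A=29 B=54 C=22 D=48 E=35] open={R1}
Step 4: commit R1 -> on_hand[A=29 B=54 C=22 D=48 E=35] avail[A=29 B=54 C=22 D=48 E=35] open={}
Step 5: reserve R3 D 9 -> on_hand[A=29 B=54 C=22 D=48 E=35] avail[A=29 B=54 C=22 D=39 E=35] open={R3}
Step 6: commit R3 -> on_hand[A=29 B=54 C=22 D=39 E=35] avail[A=29 B=54 C=22 D=39 E=35] open={}
Step 7: reserve R4 E 1 -> on_hand[A=29 B=54 C=22 D=39 E=35] avail[A=29 B=54 C=22 D=39 E=34] open={R4}
Step 8: reserve R5 B 1 -> on_hand[A=29 B=54 C=22 D=39 E=35] avail[A=29 B=53 C=22 D=39 E=34] open={R4,R5}
Step 9: commit R5 -> on_hand[A=29 B=53 C=22 D=39 E=35] avail[A=29 B=53 C=22 D=39 E=34] open={R4}
Step 10: reserve R6 C 2 -> on_hand[A=29 B=53 C=22 D=39 E=35] avail[A=29 B=53 C=20 D=39 E=34] open={R4,R6}
Step 11: reserve R7 A 6 -> on_hand[A=29 B=53 C=22 D=39 E=35] avail[A=23 B=53 C=20 D=39 E=34] open={R4,R6,R7}
Step 12: reserve R8 B 6 -> on_hand[A=29 B=53 C=22 D=39 E=35] avail[A=23 B=47 C=20 D=39 E=34] open={R4,R6,R7,R8}
Step 13: reserve R9 B 4 -> on_hand[A=29 B=53 C=22 D=39 E=35] avail[A=23 B=43 C=20 D=39 E=34] open={R4,R6,R7,R8,R9}
Step 14: reserve R10 E 8 -> on_hand[A=29 B=53 C=22 D=39 E=35] avail[A=23 B=43 C=20 D=39 E=26] open={R10,R4,R6,R7,R8,R9}
Step 15: reserve R11 E 8 -> on_hand[A=29 B=53 C=22 D=39 E=35] avail[A=23 B=43 C=20 D=39 E=18] open={R10,R11,R4,R6,R7,R8,R9}
Step 16: cancel R6 -> on_hand[A=29 B=53 C=22 D=39 E=35] avail[A=23 B=43 C=22 D=39 E=18] open={R10,R11,R4,R7,R8,R9}
Step 17: reserve R12 E 6 -> on_hand[A=29 B=53 C=22 D=39 E=35] avail[A=23 B=43 C=22 D=39 E=12] open={R10,R11,R12,R4,R7,R8,R9}
Step 18: reserve R13 B 6 -> on_hand[A=29 B=53 C=22 D=39 E=35] avail[A=23 B=37 C=22 D=39 E=12] open={R10,R11,R12,R13,R4,R7,R8,R9}
Step 19: commit R7 -> on_hand[A=23 B=53 C=22 D=39 E=35] avail[A=23 B=37 C=22 D=39 E=12] open={R10,R11,R12,R13,R4,R8,R9}
Step 20: cancel R10 -> on_hand[A=23 B=53 C=22 D=39 E=35] avail[A=23 B=37 C=22 D=39 E=20] open={R11,R12,R13,R4,R8,R9}
Final available[D] = 39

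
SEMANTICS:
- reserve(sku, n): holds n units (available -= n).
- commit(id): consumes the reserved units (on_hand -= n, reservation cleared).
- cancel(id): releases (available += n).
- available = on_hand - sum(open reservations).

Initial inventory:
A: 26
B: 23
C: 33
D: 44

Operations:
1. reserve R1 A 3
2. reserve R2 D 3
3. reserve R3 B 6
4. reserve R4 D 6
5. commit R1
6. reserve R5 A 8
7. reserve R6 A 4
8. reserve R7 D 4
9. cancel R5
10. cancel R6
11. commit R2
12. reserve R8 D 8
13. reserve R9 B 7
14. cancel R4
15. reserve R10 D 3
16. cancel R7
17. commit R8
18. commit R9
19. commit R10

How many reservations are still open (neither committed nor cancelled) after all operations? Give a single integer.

Step 1: reserve R1 A 3 -> on_hand[A=26 B=23 C=33 D=44] avail[A=23 B=23 C=33 D=44] open={R1}
Step 2: reserve R2 D 3 -> on_hand[A=26 B=23 C=33 D=44] avail[A=23 B=23 C=33 D=41] open={R1,R2}
Step 3: reserve R3 B 6 -> on_hand[A=26 B=23 C=33 D=44] avail[A=23 B=17 C=33 D=41] open={R1,R2,R3}
Step 4: reserve R4 D 6 -> on_hand[A=26 B=23 C=33 D=44] avail[A=23 B=17 C=33 D=35] open={R1,R2,R3,R4}
Step 5: commit R1 -> on_hand[A=23 B=23 C=33 D=44] avail[A=23 B=17 C=33 D=35] open={R2,R3,R4}
Step 6: reserve R5 A 8 -> on_hand[A=23 B=23 C=33 D=44] avail[A=15 B=17 C=33 D=35] open={R2,R3,R4,R5}
Step 7: reserve R6 A 4 -> on_hand[A=23 B=23 C=33 D=44] avail[A=11 B=17 C=33 D=35] open={R2,R3,R4,R5,R6}
Step 8: reserve R7 D 4 -> on_hand[A=23 B=23 C=33 D=44] avail[A=11 B=17 C=33 D=31] open={R2,R3,R4,R5,R6,R7}
Step 9: cancel R5 -> on_hand[A=23 B=23 C=33 D=44] avail[A=19 B=17 C=33 D=31] open={R2,R3,R4,R6,R7}
Step 10: cancel R6 -> on_hand[A=23 B=23 C=33 D=44] avail[A=23 B=17 C=33 D=31] open={R2,R3,R4,R7}
Step 11: commit R2 -> on_hand[A=23 B=23 C=33 D=41] avail[A=23 B=17 C=33 D=31] open={R3,R4,R7}
Step 12: reserve R8 D 8 -> on_hand[A=23 B=23 C=33 D=41] avail[A=23 B=17 C=33 D=23] open={R3,R4,R7,R8}
Step 13: reserve R9 B 7 -> on_hand[A=23 B=23 C=33 D=41] avail[A=23 B=10 C=33 D=23] open={R3,R4,R7,R8,R9}
Step 14: cancel R4 -> on_hand[A=23 B=23 C=33 D=41] avail[A=23 B=10 C=33 D=29] open={R3,R7,R8,R9}
Step 15: reserve R10 D 3 -> on_hand[A=23 B=23 C=33 D=41] avail[A=23 B=10 C=33 D=26] open={R10,R3,R7,R8,R9}
Step 16: cancel R7 -> on_hand[A=23 B=23 C=33 D=41] avail[A=23 B=10 C=33 D=30] open={R10,R3,R8,R9}
Step 17: commit R8 -> on_hand[A=23 B=23 C=33 D=33] avail[A=23 B=10 C=33 D=30] open={R10,R3,R9}
Step 18: commit R9 -> on_hand[A=23 B=16 C=33 D=33] avail[A=23 B=10 C=33 D=30] open={R10,R3}
Step 19: commit R10 -> on_hand[A=23 B=16 C=33 D=30] avail[A=23 B=10 C=33 D=30] open={R3}
Open reservations: ['R3'] -> 1

Answer: 1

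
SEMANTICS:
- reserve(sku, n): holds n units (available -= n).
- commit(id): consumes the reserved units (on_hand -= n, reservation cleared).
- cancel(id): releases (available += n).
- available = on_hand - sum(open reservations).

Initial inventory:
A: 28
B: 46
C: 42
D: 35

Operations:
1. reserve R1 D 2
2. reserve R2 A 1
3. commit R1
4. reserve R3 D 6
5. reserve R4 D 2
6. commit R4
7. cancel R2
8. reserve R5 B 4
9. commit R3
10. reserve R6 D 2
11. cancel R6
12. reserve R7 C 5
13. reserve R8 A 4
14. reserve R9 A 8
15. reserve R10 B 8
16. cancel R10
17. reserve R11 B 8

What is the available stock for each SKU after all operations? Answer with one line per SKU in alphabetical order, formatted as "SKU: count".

Step 1: reserve R1 D 2 -> on_hand[A=28 B=46 C=42 D=35] avail[A=28 B=46 C=42 D=33] open={R1}
Step 2: reserve R2 A 1 -> on_hand[A=28 B=46 C=42 D=35] avail[A=27 B=46 C=42 D=33] open={R1,R2}
Step 3: commit R1 -> on_hand[A=28 B=46 C=42 D=33] avail[A=27 B=46 C=42 D=33] open={R2}
Step 4: reserve R3 D 6 -> on_hand[A=28 B=46 C=42 D=33] avail[A=27 B=46 C=42 D=27] open={R2,R3}
Step 5: reserve R4 D 2 -> on_hand[A=28 B=46 C=42 D=33] avail[A=27 B=46 C=42 D=25] open={R2,R3,R4}
Step 6: commit R4 -> on_hand[A=28 B=46 C=42 D=31] avail[A=27 B=46 C=42 D=25] open={R2,R3}
Step 7: cancel R2 -> on_hand[A=28 B=46 C=42 D=31] avail[A=28 B=46 C=42 D=25] open={R3}
Step 8: reserve R5 B 4 -> on_hand[A=28 B=46 C=42 D=31] avail[A=28 B=42 C=42 D=25] open={R3,R5}
Step 9: commit R3 -> on_hand[A=28 B=46 C=42 D=25] avail[A=28 B=42 C=42 D=25] open={R5}
Step 10: reserve R6 D 2 -> on_hand[A=28 B=46 C=42 D=25] avail[A=28 B=42 C=42 D=23] open={R5,R6}
Step 11: cancel R6 -> on_hand[A=28 B=46 C=42 D=25] avail[A=28 B=42 C=42 D=25] open={R5}
Step 12: reserve R7 C 5 -> on_hand[A=28 B=46 C=42 D=25] avail[A=28 B=42 C=37 D=25] open={R5,R7}
Step 13: reserve R8 A 4 -> on_hand[A=28 B=46 C=42 D=25] avail[A=24 B=42 C=37 D=25] open={R5,R7,R8}
Step 14: reserve R9 A 8 -> on_hand[A=28 B=46 C=42 D=25] avail[A=16 B=42 C=37 D=25] open={R5,R7,R8,R9}
Step 15: reserve R10 B 8 -> on_hand[A=28 B=46 C=42 D=25] avail[A=16 B=34 C=37 D=25] open={R10,R5,R7,R8,R9}
Step 16: cancel R10 -> on_hand[A=28 B=46 C=42 D=25] avail[A=16 B=42 C=37 D=25] open={R5,R7,R8,R9}
Step 17: reserve R11 B 8 -> on_hand[A=28 B=46 C=42 D=25] avail[A=16 B=34 C=37 D=25] open={R11,R5,R7,R8,R9}

Answer: A: 16
B: 34
C: 37
D: 25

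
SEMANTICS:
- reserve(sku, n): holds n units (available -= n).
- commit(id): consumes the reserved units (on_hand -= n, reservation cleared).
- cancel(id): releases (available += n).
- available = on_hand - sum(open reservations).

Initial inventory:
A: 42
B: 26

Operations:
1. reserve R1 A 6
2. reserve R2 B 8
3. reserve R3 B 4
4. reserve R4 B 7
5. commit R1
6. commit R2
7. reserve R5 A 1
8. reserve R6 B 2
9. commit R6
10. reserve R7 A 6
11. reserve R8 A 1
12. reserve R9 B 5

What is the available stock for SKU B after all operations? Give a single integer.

Answer: 0

Derivation:
Step 1: reserve R1 A 6 -> on_hand[A=42 B=26] avail[A=36 B=26] open={R1}
Step 2: reserve R2 B 8 -> on_hand[A=42 B=26] avail[A=36 B=18] open={R1,R2}
Step 3: reserve R3 B 4 -> on_hand[A=42 B=26] avail[A=36 B=14] open={R1,R2,R3}
Step 4: reserve R4 B 7 -> on_hand[A=42 B=26] avail[A=36 B=7] open={R1,R2,R3,R4}
Step 5: commit R1 -> on_hand[A=36 B=26] avail[A=36 B=7] open={R2,R3,R4}
Step 6: commit R2 -> on_hand[A=36 B=18] avail[A=36 B=7] open={R3,R4}
Step 7: reserve R5 A 1 -> on_hand[A=36 B=18] avail[A=35 B=7] open={R3,R4,R5}
Step 8: reserve R6 B 2 -> on_hand[A=36 B=18] avail[A=35 B=5] open={R3,R4,R5,R6}
Step 9: commit R6 -> on_hand[A=36 B=16] avail[A=35 B=5] open={R3,R4,R5}
Step 10: reserve R7 A 6 -> on_hand[A=36 B=16] avail[A=29 B=5] open={R3,R4,R5,R7}
Step 11: reserve R8 A 1 -> on_hand[A=36 B=16] avail[A=28 B=5] open={R3,R4,R5,R7,R8}
Step 12: reserve R9 B 5 -> on_hand[A=36 B=16] avail[A=28 B=0] open={R3,R4,R5,R7,R8,R9}
Final available[B] = 0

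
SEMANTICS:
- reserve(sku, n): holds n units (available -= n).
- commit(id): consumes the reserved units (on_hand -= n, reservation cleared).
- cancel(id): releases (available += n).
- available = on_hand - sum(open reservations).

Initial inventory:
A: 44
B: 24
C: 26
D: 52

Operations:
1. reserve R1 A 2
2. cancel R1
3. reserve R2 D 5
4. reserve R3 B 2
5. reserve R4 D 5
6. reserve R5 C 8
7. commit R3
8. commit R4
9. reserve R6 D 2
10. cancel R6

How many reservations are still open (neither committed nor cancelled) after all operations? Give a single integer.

Answer: 2

Derivation:
Step 1: reserve R1 A 2 -> on_hand[A=44 B=24 C=26 D=52] avail[A=42 B=24 C=26 D=52] open={R1}
Step 2: cancel R1 -> on_hand[A=44 B=24 C=26 D=52] avail[A=44 B=24 C=26 D=52] open={}
Step 3: reserve R2 D 5 -> on_hand[A=44 B=24 C=26 D=52] avail[A=44 B=24 C=26 D=47] open={R2}
Step 4: reserve R3 B 2 -> on_hand[A=44 B=24 C=26 D=52] avail[A=44 B=22 C=26 D=47] open={R2,R3}
Step 5: reserve R4 D 5 -> on_hand[A=44 B=24 C=26 D=52] avail[A=44 B=22 C=26 D=42] open={R2,R3,R4}
Step 6: reserve R5 C 8 -> on_hand[A=44 B=24 C=26 D=52] avail[A=44 B=22 C=18 D=42] open={R2,R3,R4,R5}
Step 7: commit R3 -> on_hand[A=44 B=22 C=26 D=52] avail[A=44 B=22 C=18 D=42] open={R2,R4,R5}
Step 8: commit R4 -> on_hand[A=44 B=22 C=26 D=47] avail[A=44 B=22 C=18 D=42] open={R2,R5}
Step 9: reserve R6 D 2 -> on_hand[A=44 B=22 C=26 D=47] avail[A=44 B=22 C=18 D=40] open={R2,R5,R6}
Step 10: cancel R6 -> on_hand[A=44 B=22 C=26 D=47] avail[A=44 B=22 C=18 D=42] open={R2,R5}
Open reservations: ['R2', 'R5'] -> 2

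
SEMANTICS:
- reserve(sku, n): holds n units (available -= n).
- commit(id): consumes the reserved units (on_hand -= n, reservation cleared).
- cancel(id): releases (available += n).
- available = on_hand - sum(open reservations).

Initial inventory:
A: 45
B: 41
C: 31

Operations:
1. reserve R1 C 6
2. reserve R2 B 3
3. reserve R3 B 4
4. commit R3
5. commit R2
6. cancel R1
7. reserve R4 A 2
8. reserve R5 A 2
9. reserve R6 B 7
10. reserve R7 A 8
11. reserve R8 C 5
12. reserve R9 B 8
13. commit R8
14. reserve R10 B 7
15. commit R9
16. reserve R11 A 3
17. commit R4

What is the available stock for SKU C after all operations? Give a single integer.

Step 1: reserve R1 C 6 -> on_hand[A=45 B=41 C=31] avail[A=45 B=41 C=25] open={R1}
Step 2: reserve R2 B 3 -> on_hand[A=45 B=41 C=31] avail[A=45 B=38 C=25] open={R1,R2}
Step 3: reserve R3 B 4 -> on_hand[A=45 B=41 C=31] avail[A=45 B=34 C=25] open={R1,R2,R3}
Step 4: commit R3 -> on_hand[A=45 B=37 C=31] avail[A=45 B=34 C=25] open={R1,R2}
Step 5: commit R2 -> on_hand[A=45 B=34 C=31] avail[A=45 B=34 C=25] open={R1}
Step 6: cancel R1 -> on_hand[A=45 B=34 C=31] avail[A=45 B=34 C=31] open={}
Step 7: reserve R4 A 2 -> on_hand[A=45 B=34 C=31] avail[A=43 B=34 C=31] open={R4}
Step 8: reserve R5 A 2 -> on_hand[A=45 B=34 C=31] avail[A=41 B=34 C=31] open={R4,R5}
Step 9: reserve R6 B 7 -> on_hand[A=45 B=34 C=31] avail[A=41 B=27 C=31] open={R4,R5,R6}
Step 10: reserve R7 A 8 -> on_hand[A=45 B=34 C=31] avail[A=33 B=27 C=31] open={R4,R5,R6,R7}
Step 11: reserve R8 C 5 -> on_hand[A=45 B=34 C=31] avail[A=33 B=27 C=26] open={R4,R5,R6,R7,R8}
Step 12: reserve R9 B 8 -> on_hand[A=45 B=34 C=31] avail[A=33 B=19 C=26] open={R4,R5,R6,R7,R8,R9}
Step 13: commit R8 -> on_hand[A=45 B=34 C=26] avail[A=33 B=19 C=26] open={R4,R5,R6,R7,R9}
Step 14: reserve R10 B 7 -> on_hand[A=45 B=34 C=26] avail[A=33 B=12 C=26] open={R10,R4,R5,R6,R7,R9}
Step 15: commit R9 -> on_hand[A=45 B=26 C=26] avail[A=33 B=12 C=26] open={R10,R4,R5,R6,R7}
Step 16: reserve R11 A 3 -> on_hand[A=45 B=26 C=26] avail[A=30 B=12 C=26] open={R10,R11,R4,R5,R6,R7}
Step 17: commit R4 -> on_hand[A=43 B=26 C=26] avail[A=30 B=12 C=26] open={R10,R11,R5,R6,R7}
Final available[C] = 26

Answer: 26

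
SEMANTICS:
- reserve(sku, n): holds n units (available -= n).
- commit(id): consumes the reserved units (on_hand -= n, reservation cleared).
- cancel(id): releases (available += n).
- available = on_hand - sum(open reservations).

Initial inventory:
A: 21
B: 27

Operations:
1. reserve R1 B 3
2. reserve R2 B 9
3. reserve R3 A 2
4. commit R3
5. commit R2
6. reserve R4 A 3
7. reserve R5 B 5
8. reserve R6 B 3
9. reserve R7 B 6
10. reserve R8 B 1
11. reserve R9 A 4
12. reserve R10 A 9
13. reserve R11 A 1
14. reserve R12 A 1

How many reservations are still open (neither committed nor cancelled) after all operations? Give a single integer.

Step 1: reserve R1 B 3 -> on_hand[A=21 B=27] avail[A=21 B=24] open={R1}
Step 2: reserve R2 B 9 -> on_hand[A=21 B=27] avail[A=21 B=15] open={R1,R2}
Step 3: reserve R3 A 2 -> on_hand[A=21 B=27] avail[A=19 B=15] open={R1,R2,R3}
Step 4: commit R3 -> on_hand[A=19 B=27] avail[A=19 B=15] open={R1,R2}
Step 5: commit R2 -> on_hand[A=19 B=18] avail[A=19 B=15] open={R1}
Step 6: reserve R4 A 3 -> on_hand[A=19 B=18] avail[A=16 B=15] open={R1,R4}
Step 7: reserve R5 B 5 -> on_hand[A=19 B=18] avail[A=16 B=10] open={R1,R4,R5}
Step 8: reserve R6 B 3 -> on_hand[A=19 B=18] avail[A=16 B=7] open={R1,R4,R5,R6}
Step 9: reserve R7 B 6 -> on_hand[A=19 B=18] avail[A=16 B=1] open={R1,R4,R5,R6,R7}
Step 10: reserve R8 B 1 -> on_hand[A=19 B=18] avail[A=16 B=0] open={R1,R4,R5,R6,R7,R8}
Step 11: reserve R9 A 4 -> on_hand[A=19 B=18] avail[A=12 B=0] open={R1,R4,R5,R6,R7,R8,R9}
Step 12: reserve R10 A 9 -> on_hand[A=19 B=18] avail[A=3 B=0] open={R1,R10,R4,R5,R6,R7,R8,R9}
Step 13: reserve R11 A 1 -> on_hand[A=19 B=18] avail[A=2 B=0] open={R1,R10,R11,R4,R5,R6,R7,R8,R9}
Step 14: reserve R12 A 1 -> on_hand[A=19 B=18] avail[A=1 B=0] open={R1,R10,R11,R12,R4,R5,R6,R7,R8,R9}
Open reservations: ['R1', 'R10', 'R11', 'R12', 'R4', 'R5', 'R6', 'R7', 'R8', 'R9'] -> 10

Answer: 10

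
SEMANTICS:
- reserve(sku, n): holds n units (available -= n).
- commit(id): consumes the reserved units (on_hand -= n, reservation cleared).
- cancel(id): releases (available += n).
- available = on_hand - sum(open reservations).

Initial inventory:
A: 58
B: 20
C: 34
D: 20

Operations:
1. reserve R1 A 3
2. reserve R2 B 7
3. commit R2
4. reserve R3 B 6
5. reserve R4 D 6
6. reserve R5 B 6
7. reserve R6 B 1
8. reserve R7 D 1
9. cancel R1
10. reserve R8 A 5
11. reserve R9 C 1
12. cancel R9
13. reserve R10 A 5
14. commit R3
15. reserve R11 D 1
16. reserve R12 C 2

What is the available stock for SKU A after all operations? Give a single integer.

Answer: 48

Derivation:
Step 1: reserve R1 A 3 -> on_hand[A=58 B=20 C=34 D=20] avail[A=55 B=20 C=34 D=20] open={R1}
Step 2: reserve R2 B 7 -> on_hand[A=58 B=20 C=34 D=20] avail[A=55 B=13 C=34 D=20] open={R1,R2}
Step 3: commit R2 -> on_hand[A=58 B=13 C=34 D=20] avail[A=55 B=13 C=34 D=20] open={R1}
Step 4: reserve R3 B 6 -> on_hand[A=58 B=13 C=34 D=20] avail[A=55 B=7 C=34 D=20] open={R1,R3}
Step 5: reserve R4 D 6 -> on_hand[A=58 B=13 C=34 D=20] avail[A=55 B=7 C=34 D=14] open={R1,R3,R4}
Step 6: reserve R5 B 6 -> on_hand[A=58 B=13 C=34 D=20] avail[A=55 B=1 C=34 D=14] open={R1,R3,R4,R5}
Step 7: reserve R6 B 1 -> on_hand[A=58 B=13 C=34 D=20] avail[A=55 B=0 C=34 D=14] open={R1,R3,R4,R5,R6}
Step 8: reserve R7 D 1 -> on_hand[A=58 B=13 C=34 D=20] avail[A=55 B=0 C=34 D=13] open={R1,R3,R4,R5,R6,R7}
Step 9: cancel R1 -> on_hand[A=58 B=13 C=34 D=20] avail[A=58 B=0 C=34 D=13] open={R3,R4,R5,R6,R7}
Step 10: reserve R8 A 5 -> on_hand[A=58 B=13 C=34 D=20] avail[A=53 B=0 C=34 D=13] open={R3,R4,R5,R6,R7,R8}
Step 11: reserve R9 C 1 -> on_hand[A=58 B=13 C=34 D=20] avail[A=53 B=0 C=33 D=13] open={R3,R4,R5,R6,R7,R8,R9}
Step 12: cancel R9 -> on_hand[A=58 B=13 C=34 D=20] avail[A=53 B=0 C=34 D=13] open={R3,R4,R5,R6,R7,R8}
Step 13: reserve R10 A 5 -> on_hand[A=58 B=13 C=34 D=20] avail[A=48 B=0 C=34 D=13] open={R10,R3,R4,R5,R6,R7,R8}
Step 14: commit R3 -> on_hand[A=58 B=7 C=34 D=20] avail[A=48 B=0 C=34 D=13] open={R10,R4,R5,R6,R7,R8}
Step 15: reserve R11 D 1 -> on_hand[A=58 B=7 C=34 D=20] avail[A=48 B=0 C=34 D=12] open={R10,R11,R4,R5,R6,R7,R8}
Step 16: reserve R12 C 2 -> on_hand[A=58 B=7 C=34 D=20] avail[A=48 B=0 C=32 D=12] open={R10,R11,R12,R4,R5,R6,R7,R8}
Final available[A] = 48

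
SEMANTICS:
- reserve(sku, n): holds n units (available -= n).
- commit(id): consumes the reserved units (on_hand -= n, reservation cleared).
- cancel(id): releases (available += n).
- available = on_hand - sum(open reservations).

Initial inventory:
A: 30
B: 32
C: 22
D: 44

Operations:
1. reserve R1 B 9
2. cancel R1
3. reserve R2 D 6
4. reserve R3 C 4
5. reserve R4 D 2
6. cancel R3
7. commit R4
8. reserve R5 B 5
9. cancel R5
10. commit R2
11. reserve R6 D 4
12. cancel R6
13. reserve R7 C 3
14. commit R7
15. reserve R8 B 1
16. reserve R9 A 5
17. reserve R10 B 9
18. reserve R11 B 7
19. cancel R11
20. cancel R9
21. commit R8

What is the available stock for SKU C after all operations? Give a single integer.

Step 1: reserve R1 B 9 -> on_hand[A=30 B=32 C=22 D=44] avail[A=30 B=23 C=22 D=44] open={R1}
Step 2: cancel R1 -> on_hand[A=30 B=32 C=22 D=44] avail[A=30 B=32 C=22 D=44] open={}
Step 3: reserve R2 D 6 -> on_hand[A=30 B=32 C=22 D=44] avail[A=30 B=32 C=22 D=38] open={R2}
Step 4: reserve R3 C 4 -> on_hand[A=30 B=32 C=22 D=44] avail[A=30 B=32 C=18 D=38] open={R2,R3}
Step 5: reserve R4 D 2 -> on_hand[A=30 B=32 C=22 D=44] avail[A=30 B=32 C=18 D=36] open={R2,R3,R4}
Step 6: cancel R3 -> on_hand[A=30 B=32 C=22 D=44] avail[A=30 B=32 C=22 D=36] open={R2,R4}
Step 7: commit R4 -> on_hand[A=30 B=32 C=22 D=42] avail[A=30 B=32 C=22 D=36] open={R2}
Step 8: reserve R5 B 5 -> on_hand[A=30 B=32 C=22 D=42] avail[A=30 B=27 C=22 D=36] open={R2,R5}
Step 9: cancel R5 -> on_hand[A=30 B=32 C=22 D=42] avail[A=30 B=32 C=22 D=36] open={R2}
Step 10: commit R2 -> on_hand[A=30 B=32 C=22 D=36] avail[A=30 B=32 C=22 D=36] open={}
Step 11: reserve R6 D 4 -> on_hand[A=30 B=32 C=22 D=36] avail[A=30 B=32 C=22 D=32] open={R6}
Step 12: cancel R6 -> on_hand[A=30 B=32 C=22 D=36] avail[A=30 B=32 C=22 D=36] open={}
Step 13: reserve R7 C 3 -> on_hand[A=30 B=32 C=22 D=36] avail[A=30 B=32 C=19 D=36] open={R7}
Step 14: commit R7 -> on_hand[A=30 B=32 C=19 D=36] avail[A=30 B=32 C=19 D=36] open={}
Step 15: reserve R8 B 1 -> on_hand[A=30 B=32 C=19 D=36] avail[A=30 B=31 C=19 D=36] open={R8}
Step 16: reserve R9 A 5 -> on_hand[A=30 B=32 C=19 D=36] avail[A=25 B=31 C=19 D=36] open={R8,R9}
Step 17: reserve R10 B 9 -> on_hand[A=30 B=32 C=19 D=36] avail[A=25 B=22 C=19 D=36] open={R10,R8,R9}
Step 18: reserve R11 B 7 -> on_hand[A=30 B=32 C=19 D=36] avail[A=25 B=15 C=19 D=36] open={R10,R11,R8,R9}
Step 19: cancel R11 -> on_hand[A=30 B=32 C=19 D=36] avail[A=25 B=22 C=19 D=36] open={R10,R8,R9}
Step 20: cancel R9 -> on_hand[A=30 B=32 C=19 D=36] avail[A=30 B=22 C=19 D=36] open={R10,R8}
Step 21: commit R8 -> on_hand[A=30 B=31 C=19 D=36] avail[A=30 B=22 C=19 D=36] open={R10}
Final available[C] = 19

Answer: 19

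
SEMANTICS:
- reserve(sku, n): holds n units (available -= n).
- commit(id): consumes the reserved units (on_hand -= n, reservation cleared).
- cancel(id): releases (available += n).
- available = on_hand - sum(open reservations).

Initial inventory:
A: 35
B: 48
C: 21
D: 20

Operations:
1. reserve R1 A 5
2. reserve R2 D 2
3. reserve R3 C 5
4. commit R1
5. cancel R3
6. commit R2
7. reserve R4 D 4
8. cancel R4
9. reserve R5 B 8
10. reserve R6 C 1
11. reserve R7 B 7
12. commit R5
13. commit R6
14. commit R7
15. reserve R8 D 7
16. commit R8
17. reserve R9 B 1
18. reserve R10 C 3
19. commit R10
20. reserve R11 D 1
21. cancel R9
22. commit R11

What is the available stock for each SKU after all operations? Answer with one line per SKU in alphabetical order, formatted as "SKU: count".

Answer: A: 30
B: 33
C: 17
D: 10

Derivation:
Step 1: reserve R1 A 5 -> on_hand[A=35 B=48 C=21 D=20] avail[A=30 B=48 C=21 D=20] open={R1}
Step 2: reserve R2 D 2 -> on_hand[A=35 B=48 C=21 D=20] avail[A=30 B=48 C=21 D=18] open={R1,R2}
Step 3: reserve R3 C 5 -> on_hand[A=35 B=48 C=21 D=20] avail[A=30 B=48 C=16 D=18] open={R1,R2,R3}
Step 4: commit R1 -> on_hand[A=30 B=48 C=21 D=20] avail[A=30 B=48 C=16 D=18] open={R2,R3}
Step 5: cancel R3 -> on_hand[A=30 B=48 C=21 D=20] avail[A=30 B=48 C=21 D=18] open={R2}
Step 6: commit R2 -> on_hand[A=30 B=48 C=21 D=18] avail[A=30 B=48 C=21 D=18] open={}
Step 7: reserve R4 D 4 -> on_hand[A=30 B=48 C=21 D=18] avail[A=30 B=48 C=21 D=14] open={R4}
Step 8: cancel R4 -> on_hand[A=30 B=48 C=21 D=18] avail[A=30 B=48 C=21 D=18] open={}
Step 9: reserve R5 B 8 -> on_hand[A=30 B=48 C=21 D=18] avail[A=30 B=40 C=21 D=18] open={R5}
Step 10: reserve R6 C 1 -> on_hand[A=30 B=48 C=21 D=18] avail[A=30 B=40 C=20 D=18] open={R5,R6}
Step 11: reserve R7 B 7 -> on_hand[A=30 B=48 C=21 D=18] avail[A=30 B=33 C=20 D=18] open={R5,R6,R7}
Step 12: commit R5 -> on_hand[A=30 B=40 C=21 D=18] avail[A=30 B=33 C=20 D=18] open={R6,R7}
Step 13: commit R6 -> on_hand[A=30 B=40 C=20 D=18] avail[A=30 B=33 C=20 D=18] open={R7}
Step 14: commit R7 -> on_hand[A=30 B=33 C=20 D=18] avail[A=30 B=33 C=20 D=18] open={}
Step 15: reserve R8 D 7 -> on_hand[A=30 B=33 C=20 D=18] avail[A=30 B=33 C=20 D=11] open={R8}
Step 16: commit R8 -> on_hand[A=30 B=33 C=20 D=11] avail[A=30 B=33 C=20 D=11] open={}
Step 17: reserve R9 B 1 -> on_hand[A=30 B=33 C=20 D=11] avail[A=30 B=32 C=20 D=11] open={R9}
Step 18: reserve R10 C 3 -> on_hand[A=30 B=33 C=20 D=11] avail[A=30 B=32 C=17 D=11] open={R10,R9}
Step 19: commit R10 -> on_hand[A=30 B=33 C=17 D=11] avail[A=30 B=32 C=17 D=11] open={R9}
Step 20: reserve R11 D 1 -> on_hand[A=30 B=33 C=17 D=11] avail[A=30 B=32 C=17 D=10] open={R11,R9}
Step 21: cancel R9 -> on_hand[A=30 B=33 C=17 D=11] avail[A=30 B=33 C=17 D=10] open={R11}
Step 22: commit R11 -> on_hand[A=30 B=33 C=17 D=10] avail[A=30 B=33 C=17 D=10] open={}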